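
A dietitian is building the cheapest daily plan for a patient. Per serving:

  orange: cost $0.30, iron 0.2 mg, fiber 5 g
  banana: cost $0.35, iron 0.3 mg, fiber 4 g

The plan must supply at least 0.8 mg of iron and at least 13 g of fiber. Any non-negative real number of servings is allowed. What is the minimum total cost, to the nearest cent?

$1.00

For a min-cost LP with two ≥-constraints, a basic feasible solution has at most two positive variables.
orange only: max(0.8/0.2, 13/5) = 4 servings → $1.20.
banana only: max(0.8/0.3, 13/4) = 3.25 servings → $1.14.
orange + banana with both tight: 1 serving and 2 servings → $1.00.
So the least-cost plan costs $1.00.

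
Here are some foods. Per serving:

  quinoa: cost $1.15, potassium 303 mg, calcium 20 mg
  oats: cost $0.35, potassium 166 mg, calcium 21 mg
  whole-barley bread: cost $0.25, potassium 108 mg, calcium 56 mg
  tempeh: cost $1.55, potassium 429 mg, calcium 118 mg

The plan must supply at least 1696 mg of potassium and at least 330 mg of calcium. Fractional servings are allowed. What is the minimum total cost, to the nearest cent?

$3.64

This is a tiny linear program; its minimum lies at a vertex of the feasible set. List the vertices and price them.
quinoa only: max(1696/303, 330/20) = 16.5 servings → $18.98.
oats only: max(1696/166, 330/21) = 15.71 servings → $5.50.
whole-barley bread only: max(1696/108, 330/56) = 15.7 servings → $3.93.
tempeh only: max(1696/429, 330/118) = 3.953 servings → $6.13.
quinoa + oats with both targets exact would need a negative amount; discard.
quinoa + whole-barley bread with both tight: 4.007 servings and 4.462 servings → $5.72.
quinoa + tempeh with both tight: 2.155 servings and 2.431 servings → $6.25.
oats + whole-barley bread with both tight: 8.443 servings and 2.727 servings → $3.64.
oats + tempeh with both tight: 5.535 servings and 1.812 servings → $4.75.
whole-barley bread + tempeh with both targets exact would need a negative amount; discard.
So the least-cost plan costs $3.64.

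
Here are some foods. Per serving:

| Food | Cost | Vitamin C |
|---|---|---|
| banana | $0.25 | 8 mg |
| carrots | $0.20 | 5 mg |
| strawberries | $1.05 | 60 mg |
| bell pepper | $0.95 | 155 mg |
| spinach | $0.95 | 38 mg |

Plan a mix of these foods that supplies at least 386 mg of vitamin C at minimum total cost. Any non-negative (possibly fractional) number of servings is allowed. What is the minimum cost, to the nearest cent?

$2.37

Cost per mg of vitamin C: bell pepper $0.0061, strawberries $0.0175, spinach $0.0250, banana $0.0312, carrots $0.0400.
With no serving limits, use only bell pepper: 386 mg / 155 mg = 2.49 servings × $0.95 = $2.37.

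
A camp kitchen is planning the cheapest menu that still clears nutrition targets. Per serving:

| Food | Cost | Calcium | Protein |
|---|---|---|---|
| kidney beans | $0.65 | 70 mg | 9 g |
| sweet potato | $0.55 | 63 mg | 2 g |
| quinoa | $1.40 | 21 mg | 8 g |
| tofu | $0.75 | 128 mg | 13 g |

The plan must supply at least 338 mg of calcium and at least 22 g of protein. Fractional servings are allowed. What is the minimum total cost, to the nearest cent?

$1.98

This is a tiny linear program; its minimum lies at a vertex of the feasible set. List the vertices and price them.
kidney beans only: max(338/70, 22/9) = 4.829 servings → $3.14.
sweet potato only: max(338/63, 22/2) = 11 servings → $6.05.
quinoa only: max(338/21, 22/8) = 16.1 servings → $22.53.
tofu only: max(338/128, 22/13) = 2.641 servings → $1.98.
kidney beans + sweet potato with both tight: 1.663 servings and 3.518 servings → $3.02.
kidney beans + quinoa with both targets exact would need a negative amount; discard.
kidney beans + tofu: intersection lies outside the first quadrant.
sweet potato + quinoa with both tight: 4.853 servings and 1.537 servings → $4.82.
sweet potato + tofu with both tight: 2.803 servings and 1.261 servings → $2.49.
quinoa + tofu: intersection lies outside the first quadrant.
So the least-cost plan costs $1.98.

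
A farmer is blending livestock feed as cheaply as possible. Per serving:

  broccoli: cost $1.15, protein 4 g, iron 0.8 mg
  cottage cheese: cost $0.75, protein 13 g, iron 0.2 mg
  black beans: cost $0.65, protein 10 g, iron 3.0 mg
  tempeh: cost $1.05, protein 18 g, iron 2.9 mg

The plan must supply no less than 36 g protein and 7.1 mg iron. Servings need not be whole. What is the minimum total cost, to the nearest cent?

Check every corner: each single food scaled to meet both minima, and each pair solved so both constraints bind.
broccoli only: max(36/4, 7.1/0.8) = 9 servings → $10.35.
cottage cheese only: max(36/13, 7.1/0.2) = 35.5 servings → $26.62.
black beans only: max(36/10, 7.1/3.0) = 3.6 servings → $2.34.
tempeh only: max(36/18, 7.1/2.9) = 2.448 servings → $2.57.
broccoli + cottage cheese with both tight: 8.865 servings and 0.04167 servings → $10.23.
broccoli + black beans: intersection lies outside the first quadrant.
broccoli + tempeh with both tight: 8.357 servings and 0.1429 servings → $9.76.
cottage cheese + black beans with both tight: 1 serving and 2.3 servings → $2.25.
cottage cheese + tempeh with both targets exact would need a negative amount; discard.
black beans + tempeh with both tight: 0.936 servings and 1.48 servings → $2.16.
So the least-cost plan costs $2.16.

$2.16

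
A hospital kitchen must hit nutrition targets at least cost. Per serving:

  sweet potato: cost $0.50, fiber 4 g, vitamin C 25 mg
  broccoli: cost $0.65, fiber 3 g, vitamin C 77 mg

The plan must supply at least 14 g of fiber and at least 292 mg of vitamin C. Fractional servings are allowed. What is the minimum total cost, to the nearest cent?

$2.72

This is a tiny linear program; its minimum lies at a vertex of the feasible set. List the vertices and price them.
sweet potato only: max(14/4, 292/25) = 11.68 servings → $5.84.
broccoli only: max(14/3, 292/77) = 4.667 servings → $3.03.
sweet potato + broccoli with both tight: 0.867 servings and 3.511 servings → $2.72.
Cheapest feasible corner: $2.72.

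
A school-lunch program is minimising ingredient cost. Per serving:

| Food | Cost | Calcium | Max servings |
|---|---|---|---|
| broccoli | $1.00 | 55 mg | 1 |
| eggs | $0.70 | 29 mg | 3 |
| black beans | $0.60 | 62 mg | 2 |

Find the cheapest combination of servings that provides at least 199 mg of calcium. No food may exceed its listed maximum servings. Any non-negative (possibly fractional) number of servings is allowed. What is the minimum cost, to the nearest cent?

Cost per mg of calcium: black beans $0.0097, broccoli $0.0182, eggs $0.0241.
Take 2 servings of black beans: +124.0 mg calcium for $1.20 (total $1.20, still need 75.0 mg).
Take 1 serving of broccoli: +55.0 mg calcium for $1.00 (total $2.20, still need 20.0 mg).
Take 0.6897 servings of eggs: +20.0 mg calcium for $0.48 (total $2.68, still need 0.0 mg).
Greedy by cheapest-per-mg is optimal for a single linear constraint, so the minimum cost is $2.68.

$2.68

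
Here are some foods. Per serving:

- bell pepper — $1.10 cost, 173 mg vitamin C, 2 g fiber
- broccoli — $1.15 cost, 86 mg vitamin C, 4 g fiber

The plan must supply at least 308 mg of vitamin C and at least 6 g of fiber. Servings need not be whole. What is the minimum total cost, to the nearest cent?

$2.45

Minimising a linear cost over {vitamin C ≥ 308, fiber ≥ 6, servings ≥ 0} — the optimum is at a vertex, using one or two foods.
bell pepper only: max(308/173, 6/2) = 3 servings → $3.30.
broccoli only: max(308/86, 6/4) = 3.581 servings → $4.12.
bell pepper + broccoli with both tight: 1.377 servings and 0.8115 servings → $2.45.
So the least-cost plan costs $2.45.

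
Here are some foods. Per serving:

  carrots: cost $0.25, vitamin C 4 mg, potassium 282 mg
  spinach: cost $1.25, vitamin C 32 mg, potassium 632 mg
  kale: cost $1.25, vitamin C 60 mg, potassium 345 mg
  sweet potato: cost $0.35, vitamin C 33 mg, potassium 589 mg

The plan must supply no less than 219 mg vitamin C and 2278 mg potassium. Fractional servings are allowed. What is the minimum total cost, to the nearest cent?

$2.32

carrots only: max(219/4, 2278/282) = 54.75 servings → $13.69.
spinach only: max(219/32, 2278/632) = 6.844 servings → $8.55.
kale only: max(219/60, 2278/345) = 6.603 servings → $8.25.
sweet potato only: max(219/33, 2278/589) = 6.636 servings → $2.32.
carrots + spinach: intersection lies outside the first quadrant.
carrots + kale with both tight: 3.933 servings and 3.388 servings → $5.22.
carrots + sweet potato with both targets exact would need a negative amount; discard.
spinach + kale with both tight: 2.274 servings and 2.437 servings → $5.89.
spinach + sweet potato: the both-tight solution has a negative serving — not a feasible corner.
kale + sweet potato with both tight: 2.247 servings and 2.552 servings → $3.70.
So the least-cost plan costs $2.32.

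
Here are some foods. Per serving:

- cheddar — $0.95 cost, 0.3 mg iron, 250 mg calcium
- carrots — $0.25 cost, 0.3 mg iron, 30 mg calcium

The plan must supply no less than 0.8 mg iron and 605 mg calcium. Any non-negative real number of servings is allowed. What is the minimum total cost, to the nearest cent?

Two binding constraints pin down two serving amounts, so the optimal mix uses at most two foods. The candidates are each food alone (scaled to the tighter of iron/calcium) and each pair with both constraints tight.
cheddar only: max(0.8/0.3, 605/250) = 2.667 servings → $2.53.
carrots only: max(0.8/0.3, 605/30) = 20.17 servings → $5.04.
cheddar + carrots with both tight: 2.386 servings and 0.2803 servings → $2.34.
The minimum over all feasible corners is $2.34.

$2.34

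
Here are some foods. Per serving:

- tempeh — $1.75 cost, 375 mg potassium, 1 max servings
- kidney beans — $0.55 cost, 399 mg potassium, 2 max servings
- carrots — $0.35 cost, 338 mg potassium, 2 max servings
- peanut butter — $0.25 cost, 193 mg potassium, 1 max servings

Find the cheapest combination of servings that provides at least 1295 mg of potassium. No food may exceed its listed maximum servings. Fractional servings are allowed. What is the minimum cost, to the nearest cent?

Cost per mg of potassium: carrots $0.0010, peanut butter $0.0013, kidney beans $0.0014, tempeh $0.0047.
Take 2 servings of carrots: +676.0 mg potassium for $0.70 (total $0.70, still need 619.0 mg).
Take 1 serving of peanut butter: +193.0 mg potassium for $0.25 (total $0.95, still need 426.0 mg).
Take 1.068 servings of kidney beans: +426.0 mg potassium for $0.59 (total $1.54, still need 0.0 mg).
Filling from the cheapest source first is optimal under one linear minimum: $1.54.

$1.54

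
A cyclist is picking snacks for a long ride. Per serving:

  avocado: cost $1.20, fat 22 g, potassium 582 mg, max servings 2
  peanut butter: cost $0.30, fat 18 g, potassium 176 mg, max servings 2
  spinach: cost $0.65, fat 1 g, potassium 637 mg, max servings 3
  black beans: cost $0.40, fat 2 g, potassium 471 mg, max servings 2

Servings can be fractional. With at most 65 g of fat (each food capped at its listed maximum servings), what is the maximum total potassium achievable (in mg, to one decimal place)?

Potassium per g fat: spinach 637, black beans 235.5, avocado 26.45, peanut butter 9.778.
Take 3 servings of spinach: uses 3 g fat, +1911.0 mg potassium (running total 1911.0 mg).
Take 2 servings of black beans: uses 4 g fat, +942.0 mg potassium (running total 2853.0 mg).
Take 2 servings of avocado: uses 44 g fat, +1164.0 mg potassium (running total 4017.0 mg).
Take 0.7778 servings of peanut butter: uses 14 g fat, +136.9 mg potassium (running total 4153.9 mg).
Filling greedily by potassium-per-g fat is optimal for one linear limit, giving 4153.9 mg.

4153.9 mg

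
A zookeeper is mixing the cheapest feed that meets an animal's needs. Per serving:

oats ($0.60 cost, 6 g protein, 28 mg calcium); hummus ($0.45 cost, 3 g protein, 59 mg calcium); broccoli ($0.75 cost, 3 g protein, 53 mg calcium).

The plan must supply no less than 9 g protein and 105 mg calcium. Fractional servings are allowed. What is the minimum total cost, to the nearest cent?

The cheapest plan sits at a corner of the feasible region — with two constraints it uses at most two foods.
oats only: max(9/6, 105/28) = 3.75 servings → $2.25.
hummus only: max(9/3, 105/59) = 3 servings → $1.35.
broccoli only: max(9/3, 105/53) = 3 servings → $2.25.
oats + hummus with both tight: 0.8 servings and 1.4 servings → $1.11.
oats + broccoli with both tight: 0.6923 servings and 1.615 servings → $1.63.
hummus + broccoli: intersection lies outside the first quadrant.
So the least-cost plan costs $1.11.

$1.11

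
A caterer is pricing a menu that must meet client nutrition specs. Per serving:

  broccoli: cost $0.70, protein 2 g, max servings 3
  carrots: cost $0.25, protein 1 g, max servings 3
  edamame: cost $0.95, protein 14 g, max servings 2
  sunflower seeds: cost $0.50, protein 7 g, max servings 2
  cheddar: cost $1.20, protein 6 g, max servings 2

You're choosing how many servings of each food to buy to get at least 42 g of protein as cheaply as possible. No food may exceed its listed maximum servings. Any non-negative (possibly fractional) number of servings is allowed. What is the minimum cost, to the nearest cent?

$2.90

Cost per g of protein: edamame $0.0679, sunflower seeds $0.0714, cheddar $0.2000, carrots $0.2500, broccoli $0.3500.
Take 2 servings of edamame: +28.0 g protein for $1.90 (total $1.90, still need 14.0 g).
Take 2 servings of sunflower seeds: +14.0 g protein for $1.00 (total $2.90, still need 0.0 g).
Filling from the cheapest source first is optimal under one linear minimum: $2.90.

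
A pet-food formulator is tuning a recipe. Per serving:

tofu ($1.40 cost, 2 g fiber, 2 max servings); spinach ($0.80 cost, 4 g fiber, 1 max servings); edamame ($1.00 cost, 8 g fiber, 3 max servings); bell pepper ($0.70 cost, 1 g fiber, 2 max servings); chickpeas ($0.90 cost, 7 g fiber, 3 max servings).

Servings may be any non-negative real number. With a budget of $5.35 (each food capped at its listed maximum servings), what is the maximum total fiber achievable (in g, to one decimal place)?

42.3 g

Fiber per dollar: edamame 8, chickpeas 7.778, spinach 5, tofu 1.429, bell pepper 1.429.
Take 3 servings of edamame: spends $3.00, +24.0 g fiber (running total 24.0 g).
Take 2.611 servings of chickpeas: spends $2.35, +18.3 g fiber (running total 42.3 g).
Filling greedily by fiber-per-dollar is optimal for one linear limit, giving 42.3 g.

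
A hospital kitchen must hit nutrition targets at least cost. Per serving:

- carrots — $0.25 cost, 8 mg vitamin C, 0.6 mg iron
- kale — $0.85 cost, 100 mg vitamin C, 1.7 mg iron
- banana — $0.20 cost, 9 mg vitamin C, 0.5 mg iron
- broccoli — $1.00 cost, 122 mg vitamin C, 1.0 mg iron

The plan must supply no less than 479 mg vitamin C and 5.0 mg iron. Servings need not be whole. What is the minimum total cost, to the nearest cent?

$3.96

carrots only: max(479/8, 5.0/0.6) = 59.88 servings → $14.97.
kale only: max(479/100, 5.0/1.7) = 4.79 servings → $4.07.
banana only: max(479/9, 5.0/0.5) = 53.22 servings → $10.64.
broccoli only: max(479/122, 5.0/1.0) = 5 servings → $5.00.
carrots + kale with both targets exact would need a negative amount; discard.
carrots + banana with both targets exact would need a negative amount; discard.
carrots + broccoli with both tight: 2.009 servings and 3.794 servings → $4.30.
kale + banana: intersection lies outside the first quadrant.
kale + broccoli with both tight: 1.22 servings and 2.926 servings → $3.96.
banana + broccoli with both tight: 2.519 servings and 3.74 servings → $4.24.
So the least-cost plan costs $3.96.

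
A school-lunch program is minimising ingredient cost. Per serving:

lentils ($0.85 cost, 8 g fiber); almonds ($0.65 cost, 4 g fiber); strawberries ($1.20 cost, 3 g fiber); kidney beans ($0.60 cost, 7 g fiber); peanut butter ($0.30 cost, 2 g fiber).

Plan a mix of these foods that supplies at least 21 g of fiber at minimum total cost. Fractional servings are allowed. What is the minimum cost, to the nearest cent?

$1.80

Cost per g of fiber: kidney beans $0.0857, lentils $0.1062, peanut butter $0.1500, almonds $0.1625, strawberries $0.4000.
With no serving limits, use only kidney beans: 21 g / 7 g = 3 servings × $0.60 = $1.80.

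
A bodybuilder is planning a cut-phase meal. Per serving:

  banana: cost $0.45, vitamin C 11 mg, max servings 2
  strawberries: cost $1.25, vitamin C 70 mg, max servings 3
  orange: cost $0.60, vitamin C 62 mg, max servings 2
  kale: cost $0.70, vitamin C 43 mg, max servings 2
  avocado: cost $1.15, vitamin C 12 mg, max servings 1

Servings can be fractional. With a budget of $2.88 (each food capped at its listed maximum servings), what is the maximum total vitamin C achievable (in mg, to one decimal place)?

Vitamin C per dollar: orange 103.3, kale 61.43, strawberries 56, banana 24.44, avocado 10.43.
Take 2 servings of orange: spends $1.20, +124.0 mg vitamin C (running total 124.0 mg).
Take 2 servings of kale: spends $1.40, +86.0 mg vitamin C (running total 210.0 mg).
Take 0.224 servings of strawberries: spends $0.28, +15.7 mg vitamin C (running total 225.7 mg).
Filling greedily by vitamin C-per-dollar is optimal for one linear limit, giving 225.7 mg.

225.7 mg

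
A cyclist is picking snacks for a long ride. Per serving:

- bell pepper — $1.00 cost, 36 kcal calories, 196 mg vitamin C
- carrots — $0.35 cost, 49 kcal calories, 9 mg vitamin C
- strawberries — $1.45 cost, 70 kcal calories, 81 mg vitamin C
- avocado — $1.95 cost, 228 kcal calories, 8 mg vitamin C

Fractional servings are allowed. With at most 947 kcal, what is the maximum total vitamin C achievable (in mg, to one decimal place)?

Vitamin C per kcal: bell pepper 5.444, strawberries 1.157, carrots 0.1837, avocado 0.03509.
With no serving limits, spend the whole calories allowance on bell pepper: 947 kcal / 36 kcal × 196 mg = 5155.9 mg.

5155.9 mg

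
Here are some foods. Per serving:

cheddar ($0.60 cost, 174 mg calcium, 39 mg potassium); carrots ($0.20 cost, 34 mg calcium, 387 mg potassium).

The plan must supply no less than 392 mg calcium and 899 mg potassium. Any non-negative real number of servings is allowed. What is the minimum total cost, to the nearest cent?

Two binding constraints pin down two serving amounts, so the optimal mix uses at most two foods. The candidates are each food alone (scaled to the tighter of calcium/potassium) and each pair with both constraints tight.
cheddar only: max(392/174, 899/39) = 23.05 servings → $13.83.
carrots only: max(392/34, 899/387) = 11.53 servings → $2.31.
cheddar + carrots with both tight: 1.835 servings and 2.138 servings → $1.53.
Cheapest feasible corner: $1.53.

$1.53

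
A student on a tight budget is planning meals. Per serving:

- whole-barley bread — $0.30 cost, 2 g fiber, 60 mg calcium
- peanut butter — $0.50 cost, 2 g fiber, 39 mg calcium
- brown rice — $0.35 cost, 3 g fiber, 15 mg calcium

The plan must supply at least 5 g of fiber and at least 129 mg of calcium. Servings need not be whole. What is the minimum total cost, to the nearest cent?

$0.72

Two binding constraints pin down two serving amounts, so the optimal mix uses at most two foods. The candidates are each food alone (scaled to the tighter of fiber/calcium) and each pair with both constraints tight.
whole-barley bread only: max(5/2, 129/60) = 2.5 servings → $0.75.
peanut butter only: max(5/2, 129/39) = 3.308 servings → $1.65.
brown rice only: max(5/3, 129/15) = 8.6 servings → $3.01.
whole-barley bread + peanut butter with both tight: 1.5 servings and 1 serving → $0.95.
whole-barley bread + brown rice with both tight: 2.08 servings and 0.28 servings → $0.72.
peanut butter + brown rice with both targets exact would need a negative amount; discard.
The minimum over all feasible corners is $0.72.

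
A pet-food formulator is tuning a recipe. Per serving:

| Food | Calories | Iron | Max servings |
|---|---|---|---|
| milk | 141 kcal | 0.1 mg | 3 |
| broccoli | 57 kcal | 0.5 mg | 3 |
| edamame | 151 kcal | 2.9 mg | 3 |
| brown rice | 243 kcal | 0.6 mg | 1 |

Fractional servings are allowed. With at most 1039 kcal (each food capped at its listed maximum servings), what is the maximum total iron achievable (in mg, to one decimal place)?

Iron per kcal: edamame 0.01921, broccoli 0.008772, brown rice 0.002469, milk 0.0007092.
Take 3 servings of edamame: uses 453 kcal, +8.7 mg iron (running total 8.7 mg).
Take 3 servings of broccoli: uses 171 kcal, +1.5 mg iron (running total 10.2 mg).
Take 1 serving of brown rice: uses 243 kcal, +0.6 mg iron (running total 10.8 mg).
Take 1.22 servings of milk: uses 172 kcal, +0.1 mg iron (running total 10.9 mg).
Greedy by best ratio exhausts the calories allowance optimally: 10.9 mg.

10.9 mg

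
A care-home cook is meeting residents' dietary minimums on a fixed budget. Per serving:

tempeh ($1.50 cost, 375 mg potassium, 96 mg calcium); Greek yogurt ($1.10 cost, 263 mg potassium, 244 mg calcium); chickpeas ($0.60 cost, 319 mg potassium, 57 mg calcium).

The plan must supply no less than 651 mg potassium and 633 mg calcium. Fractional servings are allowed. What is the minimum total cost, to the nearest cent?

Two binding constraints pin down two serving amounts, so the optimal mix uses at most two foods. The candidates are each food alone (scaled to the tighter of potassium/calcium) and each pair with both constraints tight.
tempeh only: max(651/375, 633/96) = 6.594 servings → $9.89.
Greek yogurt only: max(651/263, 633/244) = 2.594 servings → $2.85.
chickpeas only: max(651/319, 633/57) = 11.11 servings → $6.66.
tempeh + Greek yogurt with both targets exact would need a negative amount; discard.
tempeh + chickpeas with both targets exact would need a negative amount; discard.
Greek yogurt + chickpeas: the both-tight solution has a negative serving — not a feasible corner.
Cheapest feasible corner: $2.85.

$2.85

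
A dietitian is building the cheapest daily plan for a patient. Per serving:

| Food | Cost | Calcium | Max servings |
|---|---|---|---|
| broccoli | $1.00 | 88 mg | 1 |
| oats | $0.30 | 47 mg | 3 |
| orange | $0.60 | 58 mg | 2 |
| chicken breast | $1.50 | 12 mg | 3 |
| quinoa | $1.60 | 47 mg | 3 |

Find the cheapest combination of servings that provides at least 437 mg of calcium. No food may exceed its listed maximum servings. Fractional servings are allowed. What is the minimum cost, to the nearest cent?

Cost per mg of calcium: oats $0.0064, orange $0.0103, broccoli $0.0114, quinoa $0.0340, chicken breast $0.1250.
Take 3 servings of oats: +141.0 mg calcium for $0.90 (total $0.90, still need 296.0 mg).
Take 2 servings of orange: +116.0 mg calcium for $1.20 (total $2.10, still need 180.0 mg).
Take 1 serving of broccoli: +88.0 mg calcium for $1.00 (total $3.10, still need 92.0 mg).
Take 1.957 servings of quinoa: +92.0 mg calcium for $3.13 (total $6.23, still need 0.0 mg).
Greedy by cheapest-per-mg is optimal for a single linear constraint, so the minimum cost is $6.23.

$6.23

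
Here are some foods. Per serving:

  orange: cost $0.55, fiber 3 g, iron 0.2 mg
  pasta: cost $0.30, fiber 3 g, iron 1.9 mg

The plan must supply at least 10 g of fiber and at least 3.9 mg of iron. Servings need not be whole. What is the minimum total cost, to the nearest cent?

$1.00

This is a tiny linear program; its minimum lies at a vertex of the feasible set. List the vertices and price them.
orange only: max(10/3, 3.9/0.2) = 19.5 servings → $10.72.
pasta only: max(10/3, 3.9/1.9) = 3.333 servings → $1.00.
orange + pasta with both tight: 1.431 servings and 1.902 servings → $1.36.
So the least-cost plan costs $1.00.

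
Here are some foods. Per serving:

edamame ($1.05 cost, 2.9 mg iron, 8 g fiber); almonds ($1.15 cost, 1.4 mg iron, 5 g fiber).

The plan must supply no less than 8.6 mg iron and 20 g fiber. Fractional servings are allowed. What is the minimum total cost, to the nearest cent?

$3.11

This is a tiny linear program; its minimum lies at a vertex of the feasible set. List the vertices and price them.
edamame only: max(8.6/2.9, 20/8) = 2.966 servings → $3.11.
almonds only: max(8.6/1.4, 20/5) = 6.143 servings → $7.06.
edamame + almonds with both targets exact would need a negative amount; discard.
The minimum over all feasible corners is $3.11.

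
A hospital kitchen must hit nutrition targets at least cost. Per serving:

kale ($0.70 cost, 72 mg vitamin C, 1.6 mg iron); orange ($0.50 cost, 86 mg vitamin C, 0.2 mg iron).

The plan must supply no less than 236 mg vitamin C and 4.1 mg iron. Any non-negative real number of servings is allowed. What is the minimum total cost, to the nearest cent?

This is a tiny linear program; its minimum lies at a vertex of the feasible set. List the vertices and price them.
kale only: max(236/72, 4.1/1.6) = 3.278 servings → $2.29.
orange only: max(236/86, 4.1/0.2) = 20.5 servings → $10.25.
kale + orange with both tight: 2.479 servings and 0.6688 servings → $2.07.
The minimum over all feasible corners is $2.07.

$2.07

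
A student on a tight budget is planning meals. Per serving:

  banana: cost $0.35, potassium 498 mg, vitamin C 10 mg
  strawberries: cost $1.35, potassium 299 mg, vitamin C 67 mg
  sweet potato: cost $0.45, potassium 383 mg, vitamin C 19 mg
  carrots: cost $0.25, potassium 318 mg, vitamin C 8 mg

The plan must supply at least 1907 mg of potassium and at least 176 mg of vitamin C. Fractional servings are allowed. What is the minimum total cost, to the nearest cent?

$3.80

Minimising a linear cost over {potassium ≥ 1907, vitamin C ≥ 176, servings ≥ 0} — the optimum is at a vertex, using one or two foods.
banana only: max(1907/498, 176/10) = 17.6 servings → $6.16.
strawberries only: max(1907/299, 176/67) = 6.378 servings → $8.61.
sweet potato only: max(1907/383, 176/19) = 9.263 servings → $4.17.
carrots only: max(1907/318, 176/8) = 22 servings → $5.50.
banana + strawberries with both tight: 2.474 servings and 2.258 servings → $3.91.
banana + sweet potato with both targets exact would need a negative amount; discard.
banana + carrots with both targets exact would need a negative amount; discard.
strawberries + sweet potato with both tight: 1.56 servings and 3.761 servings → $3.80.
strawberries + carrots with both tight: 2.152 servings and 3.973 servings → $3.90.
sweet potato + carrots with both targets exact would need a negative amount; discard.
Cheapest feasible corner: $3.80.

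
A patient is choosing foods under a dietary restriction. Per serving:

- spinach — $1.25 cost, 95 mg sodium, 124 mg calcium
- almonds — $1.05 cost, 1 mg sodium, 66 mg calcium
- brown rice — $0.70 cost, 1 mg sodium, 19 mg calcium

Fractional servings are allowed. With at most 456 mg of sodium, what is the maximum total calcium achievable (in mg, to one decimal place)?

Calcium per mg sodium: almonds 66, brown rice 19, spinach 1.305.
With no serving limits, spend the whole sodium allowance on almonds: 456 mg / 1 mg × 66 mg = 30096.0 mg.

30096.0 mg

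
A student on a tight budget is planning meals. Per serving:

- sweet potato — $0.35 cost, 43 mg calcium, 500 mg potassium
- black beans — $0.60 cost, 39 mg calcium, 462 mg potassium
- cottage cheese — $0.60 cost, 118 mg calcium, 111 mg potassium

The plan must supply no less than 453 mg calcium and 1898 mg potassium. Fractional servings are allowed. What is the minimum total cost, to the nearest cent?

$2.72

Two binding constraints pin down two serving amounts, so the optimal mix uses at most two foods. The candidates are each food alone (scaled to the tighter of calcium/potassium) and each pair with both constraints tight.
sweet potato only: max(453/43, 1898/500) = 10.53 servings → $3.69.
black beans only: max(453/39, 1898/462) = 11.62 servings → $6.97.
cottage cheese only: max(453/118, 1898/111) = 17.1 servings → $10.26.
sweet potato + black beans: intersection lies outside the first quadrant.
sweet potato + cottage cheese with both tight: 3.203 servings and 2.672 servings → $2.72.
black beans + cottage cheese with both tight: 3.461 servings and 2.695 servings → $3.69.
So the least-cost plan costs $2.72.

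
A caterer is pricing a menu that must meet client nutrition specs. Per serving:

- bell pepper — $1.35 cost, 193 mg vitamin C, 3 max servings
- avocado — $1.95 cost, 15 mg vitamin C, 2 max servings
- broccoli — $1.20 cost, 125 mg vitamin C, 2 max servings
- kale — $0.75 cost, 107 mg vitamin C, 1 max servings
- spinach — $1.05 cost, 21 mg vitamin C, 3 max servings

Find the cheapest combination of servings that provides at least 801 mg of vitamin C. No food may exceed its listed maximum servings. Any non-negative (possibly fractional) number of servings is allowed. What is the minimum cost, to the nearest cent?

$5.90

Cost per mg of vitamin C: bell pepper $0.0070, kale $0.0070, broccoli $0.0096, spinach $0.0500, avocado $0.1300.
Take 3 servings of bell pepper: +579.0 mg vitamin C for $4.05 (total $4.05, still need 222.0 mg).
Take 1 serving of kale: +107.0 mg vitamin C for $0.75 (total $4.80, still need 115.0 mg).
Take 0.92 servings of broccoli: +115.0 mg vitamin C for $1.10 (total $5.90, still need 0.0 mg).
Greedy by cheapest-per-mg is optimal for a single linear constraint, so the minimum cost is $5.90.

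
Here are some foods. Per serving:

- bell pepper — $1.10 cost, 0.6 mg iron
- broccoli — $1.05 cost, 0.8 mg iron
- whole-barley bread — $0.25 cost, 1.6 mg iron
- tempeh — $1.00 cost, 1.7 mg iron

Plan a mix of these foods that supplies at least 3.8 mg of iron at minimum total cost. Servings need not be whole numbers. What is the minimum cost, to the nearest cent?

Cost per mg of iron: whole-barley bread $0.1562, tempeh $0.5882, broccoli $1.3125, bell pepper $1.8333.
With no serving limits, use only whole-barley bread: 3.8 mg / 1.6 mg = 2.375 servings × $0.25 = $0.59.

$0.59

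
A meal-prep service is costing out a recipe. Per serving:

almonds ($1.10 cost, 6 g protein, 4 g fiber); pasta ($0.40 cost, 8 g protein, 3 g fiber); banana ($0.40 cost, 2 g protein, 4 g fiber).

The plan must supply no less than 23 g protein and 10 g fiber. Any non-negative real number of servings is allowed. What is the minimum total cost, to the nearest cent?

$1.28

Compare the cost at each extreme point of the feasible region.
almonds only: max(23/6, 10/4) = 3.833 servings → $4.22.
pasta only: max(23/8, 10/3) = 3.333 servings → $1.33.
banana only: max(23/2, 10/4) = 11.5 servings → $4.60.
almonds + pasta with both tight: 0.7857 servings and 2.286 servings → $1.78.
almonds + banana: the both-tight solution has a negative serving — not a feasible corner.
pasta + banana with both tight: 2.769 servings and 0.4231 servings → $1.28.
So the least-cost plan costs $1.28.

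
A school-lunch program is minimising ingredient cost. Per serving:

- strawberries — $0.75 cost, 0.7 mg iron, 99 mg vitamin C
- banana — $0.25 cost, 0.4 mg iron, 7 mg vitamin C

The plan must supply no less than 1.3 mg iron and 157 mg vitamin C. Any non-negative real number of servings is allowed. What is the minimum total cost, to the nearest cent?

Check every corner: each single food scaled to meet both minima, and each pair solved so both constraints bind.
strawberries only: max(1.3/0.7, 157/99) = 1.857 servings → $1.39.
banana only: max(1.3/0.4, 157/7) = 22.43 servings → $5.61.
strawberries + banana with both tight: 1.548 servings and 0.5418 servings → $1.30.
Cheapest feasible corner: $1.30.

$1.30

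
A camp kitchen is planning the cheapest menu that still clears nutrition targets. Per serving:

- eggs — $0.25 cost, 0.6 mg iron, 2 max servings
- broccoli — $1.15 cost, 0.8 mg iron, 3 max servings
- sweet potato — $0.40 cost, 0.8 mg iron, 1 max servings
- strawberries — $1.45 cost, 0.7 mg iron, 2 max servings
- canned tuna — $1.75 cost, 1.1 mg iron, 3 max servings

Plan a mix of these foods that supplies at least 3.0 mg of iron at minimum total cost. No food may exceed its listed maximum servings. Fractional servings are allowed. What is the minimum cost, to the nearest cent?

$2.34

Cost per mg of iron: eggs $0.4167, sweet potato $0.5000, broccoli $1.4375, canned tuna $1.5909, strawberries $2.0714.
Take 2 servings of eggs: +1.2 mg iron for $0.50 (total $0.50, still need 1.8 mg).
Take 1 serving of sweet potato: +0.8 mg iron for $0.40 (total $0.90, still need 1.0 mg).
Take 1.25 servings of broccoli: +1.0 mg iron for $1.44 (total $2.34, still need 0.0 mg).
Filling from the cheapest source first is optimal under one linear minimum: $2.34.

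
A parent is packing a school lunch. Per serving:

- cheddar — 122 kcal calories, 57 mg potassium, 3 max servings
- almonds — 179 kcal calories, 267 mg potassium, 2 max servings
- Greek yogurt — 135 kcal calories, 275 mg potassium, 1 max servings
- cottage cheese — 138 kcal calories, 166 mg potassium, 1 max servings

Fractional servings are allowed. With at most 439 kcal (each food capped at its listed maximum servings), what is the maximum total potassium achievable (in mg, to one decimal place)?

728.5 mg

Potassium per kcal: Greek yogurt 2.037, almonds 1.492, cottage cheese 1.203, cheddar 0.4672.
Take 1 serving of Greek yogurt: uses 135 kcal, +275.0 mg potassium (running total 275.0 mg).
Take 1.698 servings of almonds: uses 304 kcal, +453.5 mg potassium (running total 728.5 mg).
Filling greedily by potassium-per-kcal is optimal for one linear limit, giving 728.5 mg.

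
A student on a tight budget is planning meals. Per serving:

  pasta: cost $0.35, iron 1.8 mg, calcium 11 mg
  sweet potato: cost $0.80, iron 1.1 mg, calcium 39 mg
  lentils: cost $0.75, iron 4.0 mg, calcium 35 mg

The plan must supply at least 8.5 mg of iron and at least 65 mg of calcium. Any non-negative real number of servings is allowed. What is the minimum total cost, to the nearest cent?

Check every corner: each single food scaled to meet both minima, and each pair solved so both constraints bind.
pasta only: max(8.5/1.8, 65/11) = 5.909 servings → $2.07.
sweet potato only: max(8.5/1.1, 65/39) = 7.727 servings → $6.18.
lentils only: max(8.5/4.0, 65/35) = 2.125 servings → $1.59.
pasta + sweet potato with both tight: 4.475 servings and 0.4045 servings → $1.89.
pasta + lentils with both tight: 1.974 servings and 1.237 servings → $1.62.
sweet potato + lentils: intersection lies outside the first quadrant.
The minimum over all feasible corners is $1.59.

$1.59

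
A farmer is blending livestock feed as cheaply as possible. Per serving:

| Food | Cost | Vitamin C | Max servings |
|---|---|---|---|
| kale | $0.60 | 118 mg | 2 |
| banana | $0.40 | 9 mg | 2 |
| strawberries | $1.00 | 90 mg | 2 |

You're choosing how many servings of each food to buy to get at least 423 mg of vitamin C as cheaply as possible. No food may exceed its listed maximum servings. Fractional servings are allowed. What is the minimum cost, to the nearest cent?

Cost per mg of vitamin C: kale $0.0051, strawberries $0.0111, banana $0.0444.
Take 2 servings of kale: +236.0 mg vitamin C for $1.20 (total $1.20, still need 187.0 mg).
Take 2 servings of strawberries: +180.0 mg vitamin C for $2.00 (total $3.20, still need 7.0 mg).
Take 0.7778 servings of banana: +7.0 mg vitamin C for $0.31 (total $3.51, still need 0.0 mg).
Greedy by cheapest-per-mg is optimal for a single linear constraint, so the minimum cost is $3.51.

$3.51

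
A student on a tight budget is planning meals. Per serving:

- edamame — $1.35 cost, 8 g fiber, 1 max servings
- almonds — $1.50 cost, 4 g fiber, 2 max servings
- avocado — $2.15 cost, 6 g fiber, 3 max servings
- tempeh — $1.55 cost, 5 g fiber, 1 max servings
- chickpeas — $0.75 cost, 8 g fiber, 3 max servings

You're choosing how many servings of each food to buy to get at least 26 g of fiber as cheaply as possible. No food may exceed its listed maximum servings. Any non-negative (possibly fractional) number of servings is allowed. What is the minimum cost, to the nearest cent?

Cost per g of fiber: chickpeas $0.0938, edamame $0.1688, tempeh $0.3100, avocado $0.3583, almonds $0.3750.
Take 3 servings of chickpeas: +24.0 g fiber for $2.25 (total $2.25, still need 2.0 g).
Take 0.25 servings of edamame: +2.0 g fiber for $0.34 (total $2.59, still need 0.0 g).
Greedy by cheapest-per-g is optimal for a single linear constraint, so the minimum cost is $2.59.

$2.59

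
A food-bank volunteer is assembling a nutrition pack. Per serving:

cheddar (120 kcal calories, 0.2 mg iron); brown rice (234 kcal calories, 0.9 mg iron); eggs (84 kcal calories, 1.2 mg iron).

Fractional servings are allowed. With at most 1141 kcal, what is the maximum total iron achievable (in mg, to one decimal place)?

Iron per kcal: eggs 0.01429, brown rice 0.003846, cheddar 0.001667.
With no serving limits, spend the whole calories allowance on eggs: 1141 kcal / 84 kcal × 1.2 mg = 16.3 mg.

16.3 mg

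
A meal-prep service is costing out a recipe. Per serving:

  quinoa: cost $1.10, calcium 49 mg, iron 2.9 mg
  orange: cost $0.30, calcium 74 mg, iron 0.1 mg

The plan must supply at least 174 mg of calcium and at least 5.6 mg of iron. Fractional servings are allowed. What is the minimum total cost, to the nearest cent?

$2.41

quinoa only: max(174/49, 5.6/2.9) = 3.551 servings → $3.91.
orange only: max(174/74, 5.6/0.1) = 56 servings → $16.80.
quinoa + orange with both tight: 1.893 servings and 1.098 servings → $2.41.
The minimum over all feasible corners is $2.41.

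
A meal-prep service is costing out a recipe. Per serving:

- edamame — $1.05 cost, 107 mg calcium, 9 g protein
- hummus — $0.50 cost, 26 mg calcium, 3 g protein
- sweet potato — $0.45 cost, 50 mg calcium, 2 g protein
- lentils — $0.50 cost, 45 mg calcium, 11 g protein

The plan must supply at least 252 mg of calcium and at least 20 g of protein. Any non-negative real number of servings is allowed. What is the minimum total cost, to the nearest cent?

edamame only: max(252/107, 20/9) = 2.355 servings → $2.47.
hummus only: max(252/26, 20/3) = 9.692 servings → $4.85.
sweet potato only: max(252/50, 20/2) = 10 servings → $4.50.
lentils only: max(252/45, 20/11) = 5.6 servings → $2.80.
edamame + hummus: the both-tight solution has a negative serving — not a feasible corner.
edamame + sweet potato with both tight: 2.102 servings and 0.5424 servings → $2.45.
edamame + lentils: the both-tight solution has a negative serving — not a feasible corner.
hummus + sweet potato with both tight: 5.061 servings and 2.408 servings → $3.61.
hummus + lentils: intersection lies outside the first quadrant.
sweet potato + lentils with both tight: 4.07 servings and 1.078 servings → $2.37.
So the least-cost plan costs $2.37.

$2.37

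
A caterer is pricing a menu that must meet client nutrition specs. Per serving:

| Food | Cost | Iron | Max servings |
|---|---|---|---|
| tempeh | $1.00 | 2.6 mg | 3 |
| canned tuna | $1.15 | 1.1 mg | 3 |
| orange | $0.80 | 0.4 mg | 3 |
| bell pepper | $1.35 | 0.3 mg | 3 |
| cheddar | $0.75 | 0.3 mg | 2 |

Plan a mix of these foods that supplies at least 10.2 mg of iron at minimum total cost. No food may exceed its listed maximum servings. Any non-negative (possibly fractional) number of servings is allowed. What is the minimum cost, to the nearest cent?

$5.51

Cost per mg of iron: tempeh $0.3846, canned tuna $1.0455, orange $2.0000, cheddar $2.5000, bell pepper $4.5000.
Take 3 servings of tempeh: +7.8 mg iron for $3.00 (total $3.00, still need 2.4 mg).
Take 2.182 servings of canned tuna: +2.4 mg iron for $2.51 (total $5.51, still need 0.0 mg).
Greedy by cheapest-per-mg is optimal for a single linear constraint, so the minimum cost is $5.51.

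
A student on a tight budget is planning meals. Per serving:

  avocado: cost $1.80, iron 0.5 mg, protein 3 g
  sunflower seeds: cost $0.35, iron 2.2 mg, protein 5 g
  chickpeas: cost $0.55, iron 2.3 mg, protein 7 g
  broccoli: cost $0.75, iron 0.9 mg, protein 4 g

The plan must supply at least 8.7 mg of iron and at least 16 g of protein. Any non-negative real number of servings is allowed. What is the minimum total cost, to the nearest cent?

This is a tiny linear program; its minimum lies at a vertex of the feasible set. List the vertices and price them.
avocado only: max(8.7/0.5, 16/3) = 17.4 servings → $31.32.
sunflower seeds only: max(8.7/2.2, 16/5) = 3.955 servings → $1.38.
chickpeas only: max(8.7/2.3, 16/7) = 3.783 servings → $2.08.
broccoli only: max(8.7/0.9, 16/4) = 9.667 servings → $7.25.
avocado + sunflower seeds: intersection lies outside the first quadrant.
avocado + chickpeas: the both-tight solution has a negative serving — not a feasible corner.
avocado + broccoli: intersection lies outside the first quadrant.
sunflower seeds + chickpeas: the both-tight solution has a negative serving — not a feasible corner.
sunflower seeds + broccoli with both targets exact would need a negative amount; discard.
chickpeas + broccoli with both targets exact would need a negative amount; discard.
The minimum over all feasible corners is $1.38.

$1.38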